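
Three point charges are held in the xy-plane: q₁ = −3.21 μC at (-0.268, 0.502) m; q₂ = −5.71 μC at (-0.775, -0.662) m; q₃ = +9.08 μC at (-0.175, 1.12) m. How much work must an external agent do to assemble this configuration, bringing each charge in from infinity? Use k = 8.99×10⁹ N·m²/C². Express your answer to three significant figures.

The work to assemble the configuration equals its total potential energy, U = Σ kqᵢqⱼ/rᵢⱼ over all pairs.
Pair separations: r₁₂ = 1.27 m, r₁₃ = 0.625 m, r₂₃ = 1.88 m.
U = (0.130) + (-0.419) + (-0.248) = -0.537 J.

-0.537 J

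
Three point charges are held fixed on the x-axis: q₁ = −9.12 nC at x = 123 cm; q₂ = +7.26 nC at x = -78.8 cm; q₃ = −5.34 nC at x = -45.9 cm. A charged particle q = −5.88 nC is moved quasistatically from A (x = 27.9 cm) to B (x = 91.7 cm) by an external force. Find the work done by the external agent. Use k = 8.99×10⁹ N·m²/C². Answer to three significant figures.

For quasistatic motion the external work equals the change in potential energy: W_ext = qΔV = q(V_B − V_A).
At A: distances to the source charges are 0.951 m, 1.07 m, 0.738 m; V_A = Σ kqᵢ/rᵢ = -90.1 V.
At B: distances to the source charges are 0.313 m, 1.71 m, 1.38 m; V_B = Σ kqᵢ/rᵢ = -259 V.
ΔV = V_B − V_A = -168 V.
W_ext = qΔV = (-5.88×10⁻⁹ C)(-168 V) = 9.91×10⁻⁷ J.

9.91×10⁻⁷ J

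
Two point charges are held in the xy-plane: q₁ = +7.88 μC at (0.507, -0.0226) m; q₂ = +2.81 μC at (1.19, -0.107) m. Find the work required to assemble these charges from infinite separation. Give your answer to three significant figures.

The work to assemble the configuration equals its total potential energy, U = Σ kqᵢqⱼ/rᵢⱼ over all pairs.
Pair separations: r₁₂ = 0.688 m.
U = (0.289) = 0.289 J.

0.289 J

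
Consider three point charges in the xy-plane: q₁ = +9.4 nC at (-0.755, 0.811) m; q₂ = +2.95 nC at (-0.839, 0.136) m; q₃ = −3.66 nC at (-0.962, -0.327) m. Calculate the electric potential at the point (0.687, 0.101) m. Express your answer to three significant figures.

50.6 V

Electric potential is a scalar, so the contributions from each charge add algebraically: V = Σ kqᵢ/rᵢ.
Distances from the field point to each charge: r₁ = 1.61 m, r₂ = 1.53 m, r₃ = 1.70 m.
V = k[(9.40×10⁻⁹)/(1.61) + (2.95×10⁻⁹)/(1.53) + (-3.66×10⁻⁹)/(1.70)] = 50.6 V.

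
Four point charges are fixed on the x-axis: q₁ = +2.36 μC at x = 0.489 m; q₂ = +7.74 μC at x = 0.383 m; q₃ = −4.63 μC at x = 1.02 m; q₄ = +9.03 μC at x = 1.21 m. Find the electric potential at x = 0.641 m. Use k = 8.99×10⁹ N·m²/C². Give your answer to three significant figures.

4.42×10⁵ V

The total potential is the scalar sum of each charge's contribution, V = Σ kqᵢ/rᵢ.
Distances from the field point to each charge: r₁ = 0.152 m, r₂ = 0.258 m, r₃ = 0.379 m, r₄ = 0.569 m.
V = k[(2.36×10⁻⁶)/(0.152) + (7.74×10⁻⁶)/(0.258) + (-4.63×10⁻⁶)/(0.379) + (9.03×10⁻⁶)/(0.569)] = 4.42×10⁵ V.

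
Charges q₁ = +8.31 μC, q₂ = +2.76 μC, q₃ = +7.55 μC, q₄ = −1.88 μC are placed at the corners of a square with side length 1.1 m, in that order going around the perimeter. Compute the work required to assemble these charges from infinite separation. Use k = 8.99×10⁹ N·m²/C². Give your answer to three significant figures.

The assembly work is the sum of pairwise potential energies, U = Σ_{i<j} kqᵢqⱼ/rᵢⱼ.
The four side pairs have separation 1.10 m and the two diagonal pairs 1.56 m.
Summing all 6 pair terms gives U = 0.447 J.

0.447 J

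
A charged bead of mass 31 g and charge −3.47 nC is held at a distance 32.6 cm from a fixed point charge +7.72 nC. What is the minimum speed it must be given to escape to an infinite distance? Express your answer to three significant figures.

To just escape, total mechanical energy must reach zero at infinity: ½mv²_min + U = 0, so ½mv²_min = −U = |kQq|/r.
|U| = |kQq|/r = (8.99×10⁹ N·m²/C²)(7.72×10⁻⁹)(3.47×10⁻⁹)/(0.326) = 7.39×10⁻⁷ J.
v_min = √(2|U|/m) = √(2·7.39×10⁻⁷/0.0310) = 6.90×10⁻³ m/s.

6.90×10⁻³ m/s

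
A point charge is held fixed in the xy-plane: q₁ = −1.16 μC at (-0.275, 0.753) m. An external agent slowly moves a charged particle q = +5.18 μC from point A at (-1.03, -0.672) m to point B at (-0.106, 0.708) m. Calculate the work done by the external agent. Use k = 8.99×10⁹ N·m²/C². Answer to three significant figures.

For quasistatic motion the external work equals the change in potential energy: W_ext = qΔV = q(V_B − V_A).
At A: distance to the source charge is 1.61 m; V_A = kq₁/r = -6470 V.
At B: distance to the source charge is 0.175 m; V_B = kq₁/r = -5.96×10⁴ V.
ΔV = V_B − V_A = -5.32×10⁴ V.
W_ext = qΔV = (5.18×10⁻⁶ C)(-5.32×10⁴ V) = -0.275 J.

-0.275 J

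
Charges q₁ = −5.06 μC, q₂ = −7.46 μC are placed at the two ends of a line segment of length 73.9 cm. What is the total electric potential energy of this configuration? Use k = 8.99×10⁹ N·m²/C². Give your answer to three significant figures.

0.459 J

The assembly work is the sum of pairwise potential energies, U = Σ_{i<j} kqᵢqⱼ/rᵢⱼ.
The separation is r = 0.739 m.
U = (0.459) = 0.459 J.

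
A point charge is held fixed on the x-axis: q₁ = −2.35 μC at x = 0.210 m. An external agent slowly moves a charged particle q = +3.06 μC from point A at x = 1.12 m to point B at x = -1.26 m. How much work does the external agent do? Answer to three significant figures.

0.0271 J

For quasistatic motion the external work equals the change in potential energy: W_ext = qΔV = q(V_B − V_A).
At A: distance to the source charge is 0.910 m; V_A = kq₁/r = -2.32×10⁴ V.
At B: distance to the source charge is 1.47 m; V_B = kq₁/r = -1.44×10⁴ V.
ΔV = V_B − V_A = 8840 V.
W_ext = qΔV = (3.06×10⁻⁶ C)(8840 V) = 0.0271 J.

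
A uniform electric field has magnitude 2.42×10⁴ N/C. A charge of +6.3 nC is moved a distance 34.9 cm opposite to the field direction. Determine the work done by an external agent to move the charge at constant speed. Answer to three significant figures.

The potential change for a displacement 34.9 cm opposite to the field direction is ΔV = +Ed = 8450 V.
W_ext = qΔV = 5.32×10⁻⁵ J.

5.32×10⁻⁵ J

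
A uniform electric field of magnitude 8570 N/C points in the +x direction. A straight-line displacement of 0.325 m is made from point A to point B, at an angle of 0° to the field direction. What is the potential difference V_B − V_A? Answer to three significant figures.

Only the component of displacement along E changes the potential: ΔV = −E·d·cosθ.
ΔV = −(8570 V/m)(0.325 m)cos0° = -2790 V.

-2790 V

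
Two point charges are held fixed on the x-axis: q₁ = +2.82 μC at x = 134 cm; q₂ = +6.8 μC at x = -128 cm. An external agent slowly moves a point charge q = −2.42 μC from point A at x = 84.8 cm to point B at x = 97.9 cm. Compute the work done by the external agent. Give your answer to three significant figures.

-0.0412 J

For quasistatic motion the external work equals the change in potential energy: W_ext = qΔV = q(V_B − V_A).
At A: distances to the source charges are 0.492 m, 2.13 m; V_A = Σ kqᵢ/rᵢ = 8.03×10⁴ V.
At B: distances to the source charges are 0.361 m, 2.26 m; V_B = Σ kqᵢ/rᵢ = 9.73×10⁴ V.
ΔV = V_B − V_A = 1.70×10⁴ V.
W_ext = qΔV = (-2.42×10⁻⁶ C)(1.70×10⁴ V) = -0.0412 J.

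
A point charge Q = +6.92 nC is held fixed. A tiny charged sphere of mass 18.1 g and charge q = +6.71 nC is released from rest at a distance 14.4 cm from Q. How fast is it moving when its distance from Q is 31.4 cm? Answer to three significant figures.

0.0132 m/s

Only the electrostatic force acts, so mechanical energy is conserved: ½mv² = U₁ − U₂ = kQq(1/r₁ − 1/r₂).
U₁ − U₂ = (8.99×10⁹ N·m²/C²)(6.92×10⁻⁹ C)(6.71×10⁻⁹ C)(1/0.144 − 1/0.314) = 1.57×10⁻⁶ J.
v = √(2·1.57×10⁻⁶/0.0181) = 0.0132 m/s.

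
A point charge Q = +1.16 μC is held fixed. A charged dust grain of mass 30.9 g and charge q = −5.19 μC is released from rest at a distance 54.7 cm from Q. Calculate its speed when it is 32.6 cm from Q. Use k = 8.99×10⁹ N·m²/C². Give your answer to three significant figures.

Only the electrostatic force acts, so mechanical energy is conserved: ½mv² = U₁ − U₂ = kQq(1/r₁ − 1/r₂).
U₁ − U₂ = (8.99×10⁹ N·m²/C²)(1.16×10⁻⁶ C)(-5.19×10⁻⁶ C)(1/0.547 − 1/0.326) = 0.0671 J.
v = √(2·0.0671/0.0309) = 2.08 m/s.

2.08 m/s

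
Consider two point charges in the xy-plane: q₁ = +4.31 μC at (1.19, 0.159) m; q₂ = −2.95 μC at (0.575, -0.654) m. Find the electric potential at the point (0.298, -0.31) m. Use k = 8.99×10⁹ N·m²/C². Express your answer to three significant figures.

Electric potential is a scalar, so the contributions from each charge add algebraically: V = Σ kqᵢ/rᵢ.
Distances from the field point to each charge: r₁ = 1.01 m, r₂ = 0.442 m.
V = k[(4.31×10⁻⁶)/(1.01) + (-2.95×10⁻⁶)/(0.442)] = -2.16×10⁴ V.

-2.16×10⁴ V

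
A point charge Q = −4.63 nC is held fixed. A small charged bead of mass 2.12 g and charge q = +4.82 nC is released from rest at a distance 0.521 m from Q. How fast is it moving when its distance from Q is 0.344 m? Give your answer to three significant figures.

0.0137 m/s

Only the electrostatic force acts, so mechanical energy is conserved: ½mv² = U₁ − U₂ = kQq(1/r₁ − 1/r₂).
U₁ − U₂ = (8.99×10⁹ N·m²/C²)(-4.63×10⁻⁹ C)(4.82×10⁻⁹ C)(1/0.521 − 1/0.344) = 1.98×10⁻⁷ J.
v = √(2·1.98×10⁻⁷/2.12×10⁻³) = 0.0137 m/s.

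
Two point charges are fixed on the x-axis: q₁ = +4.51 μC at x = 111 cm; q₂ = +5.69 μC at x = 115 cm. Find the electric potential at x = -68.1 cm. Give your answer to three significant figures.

5.06×10⁴ V

Electric potential is a scalar, so the contributions from each charge add algebraically: V = Σ kqᵢ/rᵢ.
Distances from the field point to each charge: r₁ = 1.79 m, r₂ = 1.83 m.
V = k[(4.51×10⁻⁶)/(1.79) + (5.69×10⁻⁶)/(1.83)] = 5.06×10⁴ V.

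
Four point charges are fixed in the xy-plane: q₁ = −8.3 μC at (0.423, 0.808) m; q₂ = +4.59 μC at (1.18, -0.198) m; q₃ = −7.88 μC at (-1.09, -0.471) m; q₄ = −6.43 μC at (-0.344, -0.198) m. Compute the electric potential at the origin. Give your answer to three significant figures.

-2.53×10⁵ V

The total potential is the scalar sum of each charge's contribution, V = Σ kqᵢ/rᵢ.
Distances from the field point to each charge: r₁ = 0.912 m, r₂ = 1.20 m, r₃ = 1.19 m, r₄ = 0.397 m.
V = k[(-8.30×10⁻⁶)/(0.912) + (4.59×10⁻⁶)/(1.20) + (-7.88×10⁻⁶)/(1.19) + (-6.43×10⁻⁶)/(0.397)] = -2.53×10⁵ V.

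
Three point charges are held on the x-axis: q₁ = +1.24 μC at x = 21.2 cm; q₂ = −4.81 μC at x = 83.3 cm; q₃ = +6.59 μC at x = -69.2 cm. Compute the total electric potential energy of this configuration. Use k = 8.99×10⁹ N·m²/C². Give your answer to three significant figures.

-0.192 J

The work to assemble the configuration equals its total potential energy, U = Σ kqᵢqⱼ/rᵢⱼ over all pairs.
Pair separations: r₁₂ = 0.621 m, r₁₃ = 0.904 m, r₂₃ = 1.52 m.
U = (-0.0863) + (0.0813) + (-0.187) = -0.192 J.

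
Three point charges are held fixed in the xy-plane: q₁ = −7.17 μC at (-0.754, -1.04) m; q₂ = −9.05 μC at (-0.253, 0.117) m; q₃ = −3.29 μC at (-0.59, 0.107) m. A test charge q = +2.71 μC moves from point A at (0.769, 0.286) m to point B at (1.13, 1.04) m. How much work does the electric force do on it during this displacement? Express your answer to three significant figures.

The work done by the electric force is W_field = −ΔU = −q(V_B − V_A) = q(V_A − V_B).
At A: distances to the source charges are 2.02 m, 1.04 m, 1.37 m; V_A = Σ kqᵢ/rᵢ = -1.32×10⁵ V.
At B: distances to the source charges are 2.81 m, 1.66 m, 1.96 m; V_B = Σ kqᵢ/rᵢ = -8.70×10⁴ V.
ΔV = V_B − V_A = 4.50×10⁴ V.
W_field = −qΔV = −(2.71×10⁻⁶ C)(4.50×10⁴ V) = -0.122 J.

-0.122 J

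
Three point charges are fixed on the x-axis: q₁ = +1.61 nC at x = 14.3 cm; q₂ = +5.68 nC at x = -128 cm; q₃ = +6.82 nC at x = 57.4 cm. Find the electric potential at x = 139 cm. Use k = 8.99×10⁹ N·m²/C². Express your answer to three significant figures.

106 V

Electric potential is a scalar, so the contributions from each charge add algebraically: V = Σ kqᵢ/rᵢ.
Distances from the field point to each charge: r₁ = 1.25 m, r₂ = 2.67 m, r₃ = 0.816 m.
V = k[(1.61×10⁻⁹)/(1.25) + (5.68×10⁻⁹)/(2.67) + (6.82×10⁻⁹)/(0.816)] = 106 V.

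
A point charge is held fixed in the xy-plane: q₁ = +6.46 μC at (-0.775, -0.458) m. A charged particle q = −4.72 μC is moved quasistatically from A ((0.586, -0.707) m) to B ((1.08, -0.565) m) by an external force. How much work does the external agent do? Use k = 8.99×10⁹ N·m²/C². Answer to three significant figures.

For quasistatic motion the external work equals the change in potential energy: W_ext = qΔV = q(V_B − V_A).
At A: distance to the source charge is 1.38 m; V_A = kq₁/r = 4.20×10⁴ V.
At B: distance to the source charge is 1.86 m; V_B = kq₁/r = 3.13×10⁴ V.
ΔV = V_B − V_A = -1.07×10⁴ V.
W_ext = qΔV = (-4.72×10⁻⁶ C)(-1.07×10⁴ V) = 0.0506 J.

0.0506 J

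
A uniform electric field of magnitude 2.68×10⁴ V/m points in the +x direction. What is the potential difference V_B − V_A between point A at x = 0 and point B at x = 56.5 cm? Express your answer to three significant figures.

In a uniform field, potential decreases in the direction of E: V_B − V_A = −E·Δx.
V_B − V_A = −(2.68×10⁴ V/m)(0.565 m) = -1.51×10⁴ V.

-1.51×10⁴ V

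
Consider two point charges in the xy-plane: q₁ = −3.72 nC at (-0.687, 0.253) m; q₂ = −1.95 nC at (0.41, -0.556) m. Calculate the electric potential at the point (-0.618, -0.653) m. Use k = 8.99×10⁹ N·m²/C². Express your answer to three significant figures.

-53.8 V

The total potential is the scalar sum of each charge's contribution, V = Σ kqᵢ/rᵢ.
Distances from the field point to each charge: r₁ = 0.909 m, r₂ = 1.03 m.
V = k[(-3.72×10⁻⁹)/(0.909) + (-1.95×10⁻⁹)/(1.03)] = -53.8 V.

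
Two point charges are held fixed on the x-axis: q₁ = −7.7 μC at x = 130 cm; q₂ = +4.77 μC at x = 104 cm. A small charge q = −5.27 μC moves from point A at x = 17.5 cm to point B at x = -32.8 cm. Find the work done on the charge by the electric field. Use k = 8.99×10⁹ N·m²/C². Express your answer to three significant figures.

The work done by the electric force is W_field = −ΔU = −q(V_B − V_A) = q(V_A − V_B).
At A: distances to the source charges are 1.12 m, 0.865 m; V_A = Σ kqᵢ/rᵢ = -1.20×10⁴ V.
At B: distances to the source charges are 1.63 m, 1.37 m; V_B = Σ kqᵢ/rᵢ = -1.12×10⁴ V.
ΔV = V_B − V_A = 783 V.
W_field = −qΔV = −(-5.27×10⁻⁶ C)(783 V) = 4.13×10⁻³ J.

4.13×10⁻³ J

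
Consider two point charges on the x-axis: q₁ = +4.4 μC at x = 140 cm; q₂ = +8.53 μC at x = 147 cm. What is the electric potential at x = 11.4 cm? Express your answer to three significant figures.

8.73×10⁴ V

Electric potential is a scalar, so the contributions from each charge add algebraically: V = Σ kqᵢ/rᵢ.
Distances from the field point to each charge: r₁ = 1.29 m, r₂ = 1.36 m.
V = k[(4.40×10⁻⁶)/(1.29) + (8.53×10⁻⁶)/(1.36)] = 8.73×10⁴ V.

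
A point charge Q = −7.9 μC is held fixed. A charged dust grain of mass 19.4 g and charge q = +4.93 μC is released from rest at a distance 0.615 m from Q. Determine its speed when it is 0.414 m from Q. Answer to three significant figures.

Only the electrostatic force acts, so mechanical energy is conserved: ½mv² = U₁ − U₂ = kQq(1/r₁ − 1/r₂).
U₁ − U₂ = (8.99×10⁹ N·m²/C²)(-7.90×10⁻⁶ C)(4.93×10⁻⁶ C)(1/0.615 − 1/0.414) = 0.276 J.
v = √(2·0.276/0.0194) = 5.34 m/s.

5.34 m/s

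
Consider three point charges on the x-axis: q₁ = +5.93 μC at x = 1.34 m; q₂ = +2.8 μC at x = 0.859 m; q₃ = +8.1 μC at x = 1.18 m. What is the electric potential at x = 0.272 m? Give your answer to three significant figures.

1.73×10⁵ V

Electric potential is a scalar, so the contributions from each charge add algebraically: V = Σ kqᵢ/rᵢ.
Distances from the field point to each charge: r₁ = 1.07 m, r₂ = 0.587 m, r₃ = 0.908 m.
V = k[(5.93×10⁻⁶)/(1.07) + (2.80×10⁻⁶)/(0.587) + (8.10×10⁻⁶)/(0.908)] = 1.73×10⁵ V.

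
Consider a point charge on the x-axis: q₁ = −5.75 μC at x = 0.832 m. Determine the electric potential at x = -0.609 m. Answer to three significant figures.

The total potential is the scalar sum of each charge's contribution, V = Σ kqᵢ/rᵢ.
V = k[(-5.75×10⁻⁶)/(1.44)] = -3.59×10⁴ V.

-3.59×10⁴ V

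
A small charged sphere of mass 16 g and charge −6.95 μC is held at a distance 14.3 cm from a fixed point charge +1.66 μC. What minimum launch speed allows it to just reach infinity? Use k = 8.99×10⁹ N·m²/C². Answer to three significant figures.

9.52 m/s

To just escape, total mechanical energy must reach zero at infinity: ½mv²_min + U = 0, so ½mv²_min = −U = |kQq|/r.
|U| = |kQq|/r = (8.99×10⁹ N·m²/C²)(1.66×10⁻⁶)(6.95×10⁻⁶)/(0.143) = 0.725 J.
v_min = √(2|U|/m) = √(2·0.725/0.0160) = 9.52 m/s.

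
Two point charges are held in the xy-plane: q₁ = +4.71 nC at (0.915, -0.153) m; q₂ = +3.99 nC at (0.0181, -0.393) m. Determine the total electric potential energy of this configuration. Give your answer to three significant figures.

1.82×10⁻⁷ J

The assembly work is the sum of pairwise potential energies, U = Σ_{i<j} kqᵢqⱼ/rᵢⱼ.
Pair separations: r₁₂ = 0.928 m.
U = (1.82×10⁻⁷) = 1.82×10⁻⁷ J.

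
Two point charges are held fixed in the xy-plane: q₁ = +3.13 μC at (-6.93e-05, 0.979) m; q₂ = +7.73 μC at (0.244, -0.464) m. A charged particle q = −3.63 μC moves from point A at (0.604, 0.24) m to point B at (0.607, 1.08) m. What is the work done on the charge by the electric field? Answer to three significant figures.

-0.101 J

The work done by the electric force is W_field = −ΔU = −q(V_B − V_A) = q(V_A − V_B).
At A: distances to the source charges are 0.954 m, 0.791 m; V_A = Σ kqᵢ/rᵢ = 1.17×10⁵ V.
At B: distances to the source charges are 0.615 m, 1.59 m; V_B = Σ kqᵢ/rᵢ = 8.95×10⁴ V.
ΔV = V_B − V_A = -2.78×10⁴ V.
W_field = −qΔV = −(-3.63×10⁻⁶ C)(-2.78×10⁴ V) = -0.101 J.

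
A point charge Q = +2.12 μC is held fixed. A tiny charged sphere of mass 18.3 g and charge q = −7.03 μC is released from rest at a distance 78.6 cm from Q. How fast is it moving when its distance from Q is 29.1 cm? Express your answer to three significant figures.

Only the electrostatic force acts, so mechanical energy is conserved: ½mv² = U₁ − U₂ = kQq(1/r₁ − 1/r₂).
U₁ − U₂ = (8.99×10⁹ N·m²/C²)(2.12×10⁻⁶ C)(-7.03×10⁻⁶ C)(1/0.786 − 1/0.291) = 0.290 J.
v = √(2·0.290/0.0183) = 5.63 m/s.

5.63 m/s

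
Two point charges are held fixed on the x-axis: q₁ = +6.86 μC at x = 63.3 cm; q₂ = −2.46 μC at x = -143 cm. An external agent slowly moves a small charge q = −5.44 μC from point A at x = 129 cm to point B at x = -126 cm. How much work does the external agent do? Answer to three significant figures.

For quasistatic motion the external work equals the change in potential energy: W_ext = qΔV = q(V_B − V_A).
At A: distances to the source charges are 0.657 m, 2.72 m; V_A = Σ kqᵢ/rᵢ = 8.57×10⁴ V.
At B: distances to the source charges are 1.89 m, 0.170 m; V_B = Σ kqᵢ/rᵢ = -9.75×10⁴ V.
ΔV = V_B − V_A = -1.83×10⁵ V.
W_ext = qΔV = (-5.44×10⁻⁶ C)(-1.83×10⁵ V) = 0.997 J.

0.997 J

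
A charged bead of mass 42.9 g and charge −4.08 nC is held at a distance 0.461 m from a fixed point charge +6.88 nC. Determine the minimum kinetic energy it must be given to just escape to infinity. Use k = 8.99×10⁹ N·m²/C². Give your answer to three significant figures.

5.47×10⁻⁷ J

To just escape, total mechanical energy must reach zero at infinity: ½mv²_min + U = 0, so ½mv²_min = −U = |kQq|/r.
|U| = |kQq|/r = (8.99×10⁹ N·m²/C²)(6.88×10⁻⁹)(4.08×10⁻⁹)/(0.461) = 5.47×10⁻⁷ J.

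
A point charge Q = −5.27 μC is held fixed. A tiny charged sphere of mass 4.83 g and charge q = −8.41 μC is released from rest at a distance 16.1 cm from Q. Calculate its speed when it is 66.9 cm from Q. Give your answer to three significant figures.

27.9 m/s

Only the electrostatic force acts, so mechanical energy is conserved: ½mv² = U₁ − U₂ = kQq(1/r₁ − 1/r₂).
U₁ − U₂ = (8.99×10⁹ N·m²/C²)(-5.27×10⁻⁶ C)(-8.41×10⁻⁶ C)(1/0.161 − 1/0.669) = 1.88 J.
v = √(2·1.88/4.83×10⁻³) = 27.9 m/s.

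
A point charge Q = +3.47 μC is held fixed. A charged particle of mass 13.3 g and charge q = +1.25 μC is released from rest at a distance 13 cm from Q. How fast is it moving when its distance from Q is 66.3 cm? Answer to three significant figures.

6.02 m/s

Only the electrostatic force acts, so mechanical energy is conserved: ½mv² = U₁ − U₂ = kQq(1/r₁ − 1/r₂).
U₁ − U₂ = (8.99×10⁹ N·m²/C²)(3.47×10⁻⁶ C)(1.25×10⁻⁶ C)(1/0.130 − 1/0.663) = 0.241 J.
v = √(2·0.241/0.0133) = 6.02 m/s.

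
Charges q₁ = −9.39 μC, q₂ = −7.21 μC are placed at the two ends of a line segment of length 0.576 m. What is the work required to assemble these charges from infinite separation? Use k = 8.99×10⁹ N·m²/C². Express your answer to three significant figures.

1.06 J

The assembly work is the sum of pairwise potential energies, U = Σ_{i<j} kqᵢqⱼ/rᵢⱼ.
The separation is r = 0.576 m.
U = (1.06) = 1.06 J.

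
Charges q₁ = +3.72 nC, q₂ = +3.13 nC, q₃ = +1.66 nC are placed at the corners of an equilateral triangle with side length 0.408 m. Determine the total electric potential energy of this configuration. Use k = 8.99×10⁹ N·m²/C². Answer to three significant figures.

The work to assemble the configuration equals its total potential energy, U = Σ kqᵢqⱼ/rᵢⱼ over all pairs.
All three pair separations equal the side length, 0.408 m.
U = (2.57×10⁻⁷) + (1.36×10⁻⁷) + (1.14×10⁻⁷) = 5.07×10⁻⁷ J.

5.07×10⁻⁷ J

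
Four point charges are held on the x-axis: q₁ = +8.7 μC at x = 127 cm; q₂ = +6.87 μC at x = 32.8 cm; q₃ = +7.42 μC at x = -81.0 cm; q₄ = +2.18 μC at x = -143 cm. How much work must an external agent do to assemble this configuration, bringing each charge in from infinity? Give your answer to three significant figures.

1.63 J

The work to assemble the configuration equals its total potential energy, U = Σ kqᵢqⱼ/rᵢⱼ over all pairs.
Pair separations: r₁₂ = 0.942 m, r₁₃ = 2.08 m, r₁₄ = 2.70 m, r₂₃ = 1.14 m, r₂₄ = 1.76 m, r₃₄ = 0.620 m.
Summing all 6 pair terms gives U = 1.63 J.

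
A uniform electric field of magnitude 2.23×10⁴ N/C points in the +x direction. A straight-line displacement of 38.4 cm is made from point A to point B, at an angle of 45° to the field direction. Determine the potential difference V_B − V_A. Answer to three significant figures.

-6060 V

Only the component of displacement along E changes the potential: ΔV = −E·d·cosθ.
ΔV = −(2.23×10⁴ V/m)(0.384 m)cos45° = -6060 V.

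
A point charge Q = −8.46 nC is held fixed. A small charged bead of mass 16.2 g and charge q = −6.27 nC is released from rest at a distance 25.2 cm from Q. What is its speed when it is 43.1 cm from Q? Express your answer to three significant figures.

9.85×10⁻³ m/s

Only the electrostatic force acts, so mechanical energy is conserved: ½mv² = U₁ − U₂ = kQq(1/r₁ − 1/r₂).
U₁ − U₂ = (8.99×10⁹ N·m²/C²)(-8.46×10⁻⁹ C)(-6.27×10⁻⁹ C)(1/0.252 − 1/0.431) = 7.86×10⁻⁷ J.
v = √(2·7.86×10⁻⁷/0.0162) = 9.85×10⁻³ m/s.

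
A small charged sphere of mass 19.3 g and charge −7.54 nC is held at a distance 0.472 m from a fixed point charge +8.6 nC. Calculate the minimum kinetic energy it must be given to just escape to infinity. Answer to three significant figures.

To just escape, total mechanical energy must reach zero at infinity: ½mv²_min + U = 0, so ½mv²_min = −U = |kQq|/r.
|U| = |kQq|/r = (8.99×10⁹ N·m²/C²)(8.60×10⁻⁹)(7.54×10⁻⁹)/(0.472) = 1.24×10⁻⁶ J.

1.24×10⁻⁶ J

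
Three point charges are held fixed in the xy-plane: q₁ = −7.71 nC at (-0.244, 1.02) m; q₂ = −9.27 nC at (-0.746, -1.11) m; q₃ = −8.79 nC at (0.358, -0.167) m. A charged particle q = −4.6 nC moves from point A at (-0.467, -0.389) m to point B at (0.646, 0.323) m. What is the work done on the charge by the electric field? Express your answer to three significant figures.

The work done by the electric force is W_field = −ΔU = −q(V_B − V_A) = q(V_A − V_B).
At A: distances to the source charges are 1.43 m, 0.773 m, 0.854 m; V_A = Σ kqᵢ/rᵢ = -249 V.
At B: distances to the source charges are 1.13 m, 2.00 m, 0.568 m; V_B = Σ kqᵢ/rᵢ = -242 V.
ΔV = V_B − V_A = 6.82 V.
W_field = −qΔV = −(-4.60×10⁻⁹ C)(6.82 V) = 3.14×10⁻⁸ J.

3.14×10⁻⁸ J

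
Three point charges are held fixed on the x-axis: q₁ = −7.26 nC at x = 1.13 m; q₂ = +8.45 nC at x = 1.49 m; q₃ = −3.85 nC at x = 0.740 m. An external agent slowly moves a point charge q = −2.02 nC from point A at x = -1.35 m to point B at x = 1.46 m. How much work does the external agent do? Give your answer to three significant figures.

For quasistatic motion the external work equals the change in potential energy: W_ext = qΔV = q(V_B − V_A).
At A: distances to the source charges are 2.48 m, 2.84 m, 2.09 m; V_A = Σ kqᵢ/rᵢ = -16.1 V.
At B: distances to the source charges are 0.330 m, 0.0300 m, 0.720 m; V_B = Σ kqᵢ/rᵢ = 2290 V.
ΔV = V_B − V_A = 2300 V.
W_ext = qΔV = (-2.02×10⁻⁹ C)(2300 V) = -4.65×10⁻⁶ J.

-4.65×10⁻⁶ J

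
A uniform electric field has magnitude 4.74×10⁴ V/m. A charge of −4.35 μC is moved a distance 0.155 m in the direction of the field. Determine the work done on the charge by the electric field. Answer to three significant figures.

-0.0320 J

The potential change for a displacement 0.155 m in the direction of the field is ΔV = −Ed = -7350 V.
W_field = −qΔV = -0.0320 J.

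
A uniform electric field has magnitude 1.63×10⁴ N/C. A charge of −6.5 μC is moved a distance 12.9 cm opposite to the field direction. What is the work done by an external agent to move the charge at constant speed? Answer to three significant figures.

The potential change for a displacement 12.9 cm opposite to the field direction is ΔV = +Ed = 2100 V.
W_ext = qΔV = -0.0137 J.

-0.0137 J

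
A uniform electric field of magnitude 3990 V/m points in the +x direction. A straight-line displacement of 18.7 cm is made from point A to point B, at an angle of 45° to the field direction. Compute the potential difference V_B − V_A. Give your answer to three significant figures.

-528 V

Only the component of displacement along E changes the potential: ΔV = −E·d·cosθ.
ΔV = −(3990 V/m)(0.187 m)cos45° = -528 V.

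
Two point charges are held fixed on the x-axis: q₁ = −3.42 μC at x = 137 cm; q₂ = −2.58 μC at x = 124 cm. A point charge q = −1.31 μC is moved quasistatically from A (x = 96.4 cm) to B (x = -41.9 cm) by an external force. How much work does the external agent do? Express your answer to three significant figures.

For quasistatic motion the external work equals the change in potential energy: W_ext = qΔV = q(V_B − V_A).
At A: distances to the source charges are 0.406 m, 0.276 m; V_A = Σ kqᵢ/rᵢ = -1.60×10⁵ V.
At B: distances to the source charges are 1.79 m, 1.66 m; V_B = Σ kqᵢ/rᵢ = -3.12×10⁴ V.
ΔV = V_B − V_A = 1.29×10⁵ V.
W_ext = qΔV = (-1.31×10⁻⁶ C)(1.29×10⁵ V) = -0.168 J.

-0.168 J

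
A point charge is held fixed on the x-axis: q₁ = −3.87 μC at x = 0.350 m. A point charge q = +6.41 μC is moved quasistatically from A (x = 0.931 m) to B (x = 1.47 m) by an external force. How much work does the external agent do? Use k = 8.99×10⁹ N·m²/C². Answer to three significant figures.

0.185 J

For quasistatic motion the external work equals the change in potential energy: W_ext = qΔV = q(V_B − V_A).
At A: distance to the source charge is 0.581 m; V_A = kq₁/r = -5.99×10⁴ V.
At B: distance to the source charge is 1.12 m; V_B = kq₁/r = -3.11×10⁴ V.
ΔV = V_B − V_A = 2.88×10⁴ V.
W_ext = qΔV = (6.41×10⁻⁶ C)(2.88×10⁴ V) = 0.185 J.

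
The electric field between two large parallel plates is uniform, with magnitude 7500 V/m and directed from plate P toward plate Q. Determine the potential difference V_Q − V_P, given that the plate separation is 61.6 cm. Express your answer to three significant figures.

-4620 V

In a uniform field, potential decreases in the direction of E: ΔV = −E·d for a displacement d parallel to E.
Going from P to Q is a displacement of 61.6 cm along the field, so V_Q − V_P = −Ed = -4620 V.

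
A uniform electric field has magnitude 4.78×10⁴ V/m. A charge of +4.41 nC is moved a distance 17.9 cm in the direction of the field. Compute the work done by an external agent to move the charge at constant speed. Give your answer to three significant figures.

The potential change for a displacement 17.9 cm in the direction of the field is ΔV = −Ed = -8560 V.
W_ext = qΔV = -3.77×10⁻⁵ J.

-3.77×10⁻⁵ J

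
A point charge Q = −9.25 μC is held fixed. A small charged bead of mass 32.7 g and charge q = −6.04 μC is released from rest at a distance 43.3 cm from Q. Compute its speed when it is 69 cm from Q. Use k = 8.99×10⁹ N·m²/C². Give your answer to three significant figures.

Only the electrostatic force acts, so mechanical energy is conserved: ½mv² = U₁ − U₂ = kQq(1/r₁ − 1/r₂).
U₁ − U₂ = (8.99×10⁹ N·m²/C²)(-9.25×10⁻⁶ C)(-6.04×10⁻⁶ C)(1/0.433 − 1/0.690) = 0.432 J.
v = √(2·0.432/0.0327) = 5.14 m/s.

5.14 m/s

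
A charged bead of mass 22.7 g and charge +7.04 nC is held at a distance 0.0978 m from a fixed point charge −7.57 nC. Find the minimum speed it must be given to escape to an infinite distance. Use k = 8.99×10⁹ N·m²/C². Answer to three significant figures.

To just escape, total mechanical energy must reach zero at infinity: ½mv²_min + U = 0, so ½mv²_min = −U = |kQq|/r.
|U| = |kQq|/r = (8.99×10⁹ N·m²/C²)(7.57×10⁻⁹)(7.04×10⁻⁹)/(0.0978) = 4.90×10⁻⁶ J.
v_min = √(2|U|/m) = √(2·4.90×10⁻⁶/0.0227) = 0.0208 m/s.

0.0208 m/s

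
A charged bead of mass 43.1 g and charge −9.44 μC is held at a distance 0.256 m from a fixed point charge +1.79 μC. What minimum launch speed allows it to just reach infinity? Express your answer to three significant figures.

5.25 m/s

To just escape, total mechanical energy must reach zero at infinity: ½mv²_min + U = 0, so ½mv²_min = −U = |kQq|/r.
|U| = |kQq|/r = (8.99×10⁹ N·m²/C²)(1.79×10⁻⁶)(9.44×10⁻⁶)/(0.256) = 0.593 J.
v_min = √(2|U|/m) = √(2·0.593/0.0431) = 5.25 m/s.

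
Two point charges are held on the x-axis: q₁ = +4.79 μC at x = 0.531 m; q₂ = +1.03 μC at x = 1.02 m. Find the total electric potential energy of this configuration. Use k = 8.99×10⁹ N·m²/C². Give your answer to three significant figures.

0.0907 J

The work to assemble the configuration equals its total potential energy, U = Σ kqᵢqⱼ/rᵢⱼ over all pairs.
Pair separations: r₁₂ = 0.489 m.
U = (0.0907) = 0.0907 J.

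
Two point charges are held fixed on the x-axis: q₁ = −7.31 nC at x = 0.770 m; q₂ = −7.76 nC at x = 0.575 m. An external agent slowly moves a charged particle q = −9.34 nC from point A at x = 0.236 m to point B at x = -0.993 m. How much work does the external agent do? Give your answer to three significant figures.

For quasistatic motion the external work equals the change in potential energy: W_ext = qΔV = q(V_B − V_A).
At A: distances to the source charges are 0.534 m, 0.339 m; V_A = Σ kqᵢ/rᵢ = -329 V.
At B: distances to the source charges are 1.76 m, 1.57 m; V_B = Σ kqᵢ/rᵢ = -81.8 V.
ΔV = V_B − V_A = 247 V.
W_ext = qΔV = (-9.34×10⁻⁹ C)(247 V) = -2.31×10⁻⁶ J.

-2.31×10⁻⁶ J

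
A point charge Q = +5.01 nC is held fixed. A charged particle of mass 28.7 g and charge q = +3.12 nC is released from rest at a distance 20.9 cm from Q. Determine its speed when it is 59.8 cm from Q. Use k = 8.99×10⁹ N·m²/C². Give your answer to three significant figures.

5.52×10⁻³ m/s

Only the electrostatic force acts, so mechanical energy is conserved: ½mv² = U₁ − U₂ = kQq(1/r₁ − 1/r₂).
U₁ − U₂ = (8.99×10⁹ N·m²/C²)(5.01×10⁻⁹ C)(3.12×10⁻⁹ C)(1/0.209 − 1/0.598) = 4.37×10⁻⁷ J.
v = √(2·4.37×10⁻⁷/0.0287) = 5.52×10⁻³ m/s.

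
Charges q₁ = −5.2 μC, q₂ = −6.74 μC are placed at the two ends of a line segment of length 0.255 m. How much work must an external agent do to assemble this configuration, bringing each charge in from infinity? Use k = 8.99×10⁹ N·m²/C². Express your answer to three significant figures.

The assembly work is the sum of pairwise potential energies, U = Σ_{i<j} kqᵢqⱼ/rᵢⱼ.
The separation is r = 0.255 m.
U = (1.24) = 1.24 J.

1.24 J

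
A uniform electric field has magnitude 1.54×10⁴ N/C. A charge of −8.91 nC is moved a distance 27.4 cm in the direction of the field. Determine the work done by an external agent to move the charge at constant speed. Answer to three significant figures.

The potential change for a displacement 27.4 cm in the direction of the field is ΔV = −Ed = -4220 V.
W_ext = qΔV = 3.76×10⁻⁵ J.

3.76×10⁻⁵ J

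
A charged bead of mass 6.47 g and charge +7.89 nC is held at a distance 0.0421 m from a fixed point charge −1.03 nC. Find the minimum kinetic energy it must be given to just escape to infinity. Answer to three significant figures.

1.74×10⁻⁶ J

To just escape, total mechanical energy must reach zero at infinity: ½mv²_min + U = 0, so ½mv²_min = −U = |kQq|/r.
|U| = |kQq|/r = (8.99×10⁹ N·m²/C²)(1.03×10⁻⁹)(7.89×10⁻⁹)/(0.0421) = 1.74×10⁻⁶ J.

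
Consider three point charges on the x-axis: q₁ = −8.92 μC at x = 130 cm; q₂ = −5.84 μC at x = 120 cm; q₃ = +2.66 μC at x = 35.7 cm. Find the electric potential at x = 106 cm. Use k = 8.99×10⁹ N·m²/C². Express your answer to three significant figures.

-6.75×10⁵ V

The total potential is the scalar sum of each charge's contribution, V = Σ kqᵢ/rᵢ.
Distances from the field point to each charge: r₁ = 0.240 m, r₂ = 0.140 m, r₃ = 0.703 m.
V = k[(-8.92×10⁻⁶)/(0.240) + (-5.84×10⁻⁶)/(0.140) + (2.66×10⁻⁶)/(0.703)] = -6.75×10⁵ V.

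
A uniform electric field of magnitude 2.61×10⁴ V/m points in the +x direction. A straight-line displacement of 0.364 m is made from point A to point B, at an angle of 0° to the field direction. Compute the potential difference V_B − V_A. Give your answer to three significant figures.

Only the component of displacement along E changes the potential: ΔV = −E·d·cosθ.
ΔV = −(2.61×10⁴ V/m)(0.364 m)cos0° = -9500 V.

-9500 V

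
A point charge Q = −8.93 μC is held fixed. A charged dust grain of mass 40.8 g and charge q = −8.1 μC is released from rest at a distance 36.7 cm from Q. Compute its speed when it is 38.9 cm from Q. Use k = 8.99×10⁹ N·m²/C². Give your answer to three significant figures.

Only the electrostatic force acts, so mechanical energy is conserved: ½mv² = U₁ − U₂ = kQq(1/r₁ − 1/r₂).
U₁ − U₂ = (8.99×10⁹ N·m²/C²)(-8.93×10⁻⁶ C)(-8.10×10⁻⁶ C)(1/0.367 − 1/0.389) = 0.100 J.
v = √(2·0.100/0.0408) = 2.22 m/s.

2.22 m/s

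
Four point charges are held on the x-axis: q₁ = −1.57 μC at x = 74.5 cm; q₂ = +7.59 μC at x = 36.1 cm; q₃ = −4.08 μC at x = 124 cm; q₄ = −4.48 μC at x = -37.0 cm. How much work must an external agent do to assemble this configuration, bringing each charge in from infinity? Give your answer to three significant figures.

The work to assemble the configuration equals its total potential energy, U = Σ kqᵢqⱼ/rᵢⱼ over all pairs.
Pair separations: r₁₂ = 0.384 m, r₁₃ = 0.495 m, r₁₄ = 1.11 m, r₂₃ = 0.879 m, r₂₄ = 0.731 m, r₃₄ = 1.61 m.
Summing all 6 pair terms gives U = -0.739 J.

-0.739 J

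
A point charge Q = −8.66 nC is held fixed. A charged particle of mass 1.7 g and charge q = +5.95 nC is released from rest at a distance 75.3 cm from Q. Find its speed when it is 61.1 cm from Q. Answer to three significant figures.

Only the electrostatic force acts, so mechanical energy is conserved: ½mv² = U₁ − U₂ = kQq(1/r₁ − 1/r₂).
U₁ − U₂ = (8.99×10⁹ N·m²/C²)(-8.66×10⁻⁹ C)(5.95×10⁻⁹ C)(1/0.753 − 1/0.611) = 1.43×10⁻⁷ J.
v = √(2·1.43×10⁻⁷/1.70×10⁻³) = 0.0130 m/s.

0.0130 m/s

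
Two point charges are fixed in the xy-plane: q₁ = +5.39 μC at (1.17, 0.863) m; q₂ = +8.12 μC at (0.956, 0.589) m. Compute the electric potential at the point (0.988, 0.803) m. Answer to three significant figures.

5.90×10⁵ V

Electric potential is a scalar, so the contributions from each charge add algebraically: V = Σ kqᵢ/rᵢ.
Distances from the field point to each charge: r₁ = 0.192 m, r₂ = 0.216 m.
V = k[(5.39×10⁻⁶)/(0.192) + (8.12×10⁻⁶)/(0.216)] = 5.90×10⁵ V.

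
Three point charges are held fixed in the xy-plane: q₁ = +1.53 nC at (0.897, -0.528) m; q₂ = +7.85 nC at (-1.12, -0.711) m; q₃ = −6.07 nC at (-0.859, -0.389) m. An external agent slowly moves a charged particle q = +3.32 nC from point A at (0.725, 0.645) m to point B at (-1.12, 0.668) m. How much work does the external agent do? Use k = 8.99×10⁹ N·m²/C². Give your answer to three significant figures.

-2.21×10⁻⁸ J

For quasistatic motion the external work equals the change in potential energy: W_ext = qΔV = q(V_B − V_A).
At A: distances to the source charges are 1.19 m, 2.29 m, 1.89 m; V_A = Σ kqᵢ/rᵢ = 13.6 V.
At B: distances to the source charges are 2.34 m, 1.38 m, 1.09 m; V_B = Σ kqᵢ/rᵢ = 6.92 V.
ΔV = V_B − V_A = -6.65 V.
W_ext = qΔV = (3.32×10⁻⁹ C)(-6.65 V) = -2.21×10⁻⁸ J.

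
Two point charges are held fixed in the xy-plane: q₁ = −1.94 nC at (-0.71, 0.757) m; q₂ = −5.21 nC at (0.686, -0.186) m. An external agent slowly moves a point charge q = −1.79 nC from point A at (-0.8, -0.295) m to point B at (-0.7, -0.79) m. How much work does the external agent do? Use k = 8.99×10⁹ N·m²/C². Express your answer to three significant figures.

For quasistatic motion the external work equals the change in potential energy: W_ext = qΔV = q(V_B − V_A).
At A: distances to the source charges are 1.06 m, 1.49 m; V_A = Σ kqᵢ/rᵢ = -48.0 V.
At B: distances to the source charges are 1.55 m, 1.51 m; V_B = Σ kqᵢ/rᵢ = -42.3 V.
ΔV = V_B − V_A = 5.70 V.
W_ext = qΔV = (-1.79×10⁻⁹ C)(5.70 V) = -1.02×10⁻⁸ J.

-1.02×10⁻⁸ J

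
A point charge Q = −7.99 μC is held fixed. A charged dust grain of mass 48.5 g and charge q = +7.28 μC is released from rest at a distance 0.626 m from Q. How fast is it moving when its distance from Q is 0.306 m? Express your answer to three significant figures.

Only the electrostatic force acts, so mechanical energy is conserved: ½mv² = U₁ − U₂ = kQq(1/r₁ − 1/r₂).
U₁ − U₂ = (8.99×10⁹ N·m²/C²)(-7.99×10⁻⁶ C)(7.28×10⁻⁶ C)(1/0.626 − 1/0.306) = 0.874 J.
v = √(2·0.874/0.0485) = 6.00 m/s.

6.00 m/s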